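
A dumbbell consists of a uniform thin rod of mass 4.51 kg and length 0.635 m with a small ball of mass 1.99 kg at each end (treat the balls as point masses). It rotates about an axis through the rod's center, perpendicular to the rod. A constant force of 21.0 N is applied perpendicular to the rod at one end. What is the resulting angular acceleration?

I_rod = (1/12)ML² = (1/12)(4.51)(0.635)² = 0.1515 kg·m².
I_balls = 2·m·(L/2)² = 2(1.99)(0.3175)² = 0.4012 kg·m².
Total I = 0.5528 kg·m².
τ = F·(L/2) = (21.0)(0.318) = 6.668 N·m.
α = τ/I = 6.668/0.5528 = 12.06 rad/s².

α ≈ 12.1 rad/s²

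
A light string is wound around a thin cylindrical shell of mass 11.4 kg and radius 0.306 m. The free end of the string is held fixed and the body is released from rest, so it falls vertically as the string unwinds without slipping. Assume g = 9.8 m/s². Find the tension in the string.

Translation: Mg − T = Ma. Rotation about the center: TR = Iα with I = MR².
With a = αR: T = (I/R²)a = M a, so Mg = (1 + 1.000)Ma.
a = g/(1 + 1.000) = 9.8/2.000 = 4.900 m/s².
T = 1.000·M·a = (1.000)(11.4)(4.900) = 55.86 N.

T ≈ 55.9 N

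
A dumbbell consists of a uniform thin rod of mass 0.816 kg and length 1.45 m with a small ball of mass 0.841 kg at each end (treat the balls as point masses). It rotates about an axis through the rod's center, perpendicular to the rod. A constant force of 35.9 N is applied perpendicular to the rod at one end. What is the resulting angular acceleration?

I_rod = (1/12)ML² = (1/12)(0.816)(1.45)² = 0.1430 kg·m².
I_balls = 2·m·(L/2)² = 2(0.841)(0.7250)² = 0.8841 kg·m².
Total I = 1.027 kg·m².
τ = F·(L/2) = (35.9)(0.725) = 26.03 N·m.
α = τ/I = 26.03/1.027 = 25.34 rad/s².

α ≈ 25.3 rad/s²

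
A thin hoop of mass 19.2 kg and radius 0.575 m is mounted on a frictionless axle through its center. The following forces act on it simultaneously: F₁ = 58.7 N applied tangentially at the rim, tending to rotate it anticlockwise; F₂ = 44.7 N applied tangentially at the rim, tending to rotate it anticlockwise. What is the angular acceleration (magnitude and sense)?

I = MR² = (19.2)(0.575)² = 6.348 kg·m².
Taking anticlockwise as positive: τ₁ = +(58.7)(0.575) = +33.75 N·m; τ₂ = +(44.7)(0.575) = +25.70 N·m.
Net torque τ = 59.45 N·m.
α = τ/I = 59.45/6.348 = 9.366 rad/s².

α ≈ 9.37 rad/s², anticlockwise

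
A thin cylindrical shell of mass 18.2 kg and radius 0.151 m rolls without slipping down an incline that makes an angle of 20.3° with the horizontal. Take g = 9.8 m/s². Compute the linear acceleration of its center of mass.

a ≈ 1.70 m/s²

Translation along the incline: Mg sinθ − f = Ma.
Rotation about the center: fR = Iα with I = MR². No-slip gives a = αR, so f = (I/R²)a = M a.
Substituting: Mg sinθ = (1 + 1.000)Ma, so a = g sinθ/(1 + 1.000) = (9.8) sin 20.3° / 2.000 = 1.700 m/s².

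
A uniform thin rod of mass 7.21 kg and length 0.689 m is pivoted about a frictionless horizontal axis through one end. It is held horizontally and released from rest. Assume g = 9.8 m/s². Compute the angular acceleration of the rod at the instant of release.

α ≈ 21.3 rad/s²

About the pivot, I = (1/3)ML² = (1/3)(7.21)(0.689)² = 1.141 kg·m².
The weight acts at the center, a distance L/2 = 0.3445 m from the pivot; τ = Mg(L/2) = 24.34 N·m.
α = τ/I = 24.34/1.141 = 21.34 rad/s².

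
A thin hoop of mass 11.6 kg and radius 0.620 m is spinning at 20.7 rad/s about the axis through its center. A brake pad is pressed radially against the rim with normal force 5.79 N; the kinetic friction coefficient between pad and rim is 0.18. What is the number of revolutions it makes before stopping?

≈ 235 revolutions

I = MR² = (11.6)(0.620)² = 4.459 kg·m².
Friction force f = μN = (0.18)(5.79) = 1.042 N at the rim; torque magnitude τ = fR = 0.6462 N·m, opposing ω.
|α| = τ/I = 0.6462/4.459 = 0.1449 rad/s² (deceleration).
ω² = ω₀² − 2|α|θ with ω = 0 ⇒ θ = ω₀²/(2|α|) = 1478 rad = 235.3 rev.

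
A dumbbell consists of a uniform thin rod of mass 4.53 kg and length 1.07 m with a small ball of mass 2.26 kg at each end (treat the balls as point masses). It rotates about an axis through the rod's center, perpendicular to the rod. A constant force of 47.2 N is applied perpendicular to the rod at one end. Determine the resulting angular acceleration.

α ≈ 14.6 rad/s²

I_rod = (1/12)ML² = (1/12)(4.53)(1.07)² = 0.4322 kg·m².
I_balls = 2·m·(L/2)² = 2(2.26)(0.5350)² = 1.294 kg·m².
Total I = 1.726 kg·m².
τ = F·(L/2) = (47.2)(0.535) = 25.25 N·m.
α = τ/I = 25.25/1.726 = 14.63 rad/s².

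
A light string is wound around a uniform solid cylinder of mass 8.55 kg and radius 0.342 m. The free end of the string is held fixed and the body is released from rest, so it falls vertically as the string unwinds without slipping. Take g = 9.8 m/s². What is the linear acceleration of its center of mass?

a ≈ 6.53 m/s²

Translation: Mg − T = Ma. Rotation about the center: TR = Iα with I = ½MR².
With a = αR: T = (I/R²)a = (1/2)M a, so Mg = (1 + 0.5000)Ma.
a = g/(1 + 0.5000) = 9.8/1.500 = 6.533 m/s².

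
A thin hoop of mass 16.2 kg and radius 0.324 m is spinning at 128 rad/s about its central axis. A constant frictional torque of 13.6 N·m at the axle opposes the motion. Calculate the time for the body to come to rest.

t ≈ 16.0 s

I = MR² = (16.2)(0.324)² = 1.701 kg·m².
The net torque has magnitude 13.6 N·m, opposing ω.
|α| = τ/I = 13.60/1.701 = 7.997 rad/s² (deceleration).
0 = ω₀ − |α|t ⇒ t = ω₀/|α| = 128/7.997 = 16.01 s.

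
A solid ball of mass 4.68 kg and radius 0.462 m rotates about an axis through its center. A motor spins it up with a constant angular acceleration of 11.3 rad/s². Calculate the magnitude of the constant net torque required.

τ ≈ 4.52 N·m

I = (2/5)MR² = (2/5)(4.68)(0.462)² = 0.3996 kg·m².
τ = Iα = (0.3996)(11.30) = 4.515 N·m.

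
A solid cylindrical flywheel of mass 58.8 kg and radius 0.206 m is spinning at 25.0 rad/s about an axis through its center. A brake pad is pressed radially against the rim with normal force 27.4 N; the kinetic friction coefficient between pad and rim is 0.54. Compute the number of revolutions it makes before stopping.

I = ½MR² = (1/2)(58.8)(0.206)² = 1.248 kg·m².
Friction force f = μN = (0.54)(27.4) = 14.80 N at the rim; torque magnitude τ = fR = 3.048 N·m, opposing ω.
|α| = τ/I = 3.048/1.248 = 2.443 rad/s² (deceleration).
ω² = ω₀² − 2|α|θ with ω = 0 ⇒ θ = ω₀²/(2|α|) = 127.9 rad = 20.36 rev.

≈ 20.4 revolutions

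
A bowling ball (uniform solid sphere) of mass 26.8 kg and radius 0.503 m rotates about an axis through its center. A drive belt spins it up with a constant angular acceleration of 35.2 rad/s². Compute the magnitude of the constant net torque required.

τ ≈ 95.5 N·m

I = (2/5)MR² = (2/5)(26.8)(0.503)² = 2.712 kg·m².
τ = Iα = (2.712)(35.20) = 95.47 N·m.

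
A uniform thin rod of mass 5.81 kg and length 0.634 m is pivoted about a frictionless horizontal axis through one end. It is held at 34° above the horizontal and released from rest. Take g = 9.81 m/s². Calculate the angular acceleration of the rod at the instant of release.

α ≈ 19.2 rad/s²

About the pivot, I = (1/3)ML² = (1/3)(5.81)(0.634)² = 0.7785 kg·m².
The weight acts at the center, a distance L/2 = 0.3170 m from the pivot; τ = Mg(L/2) cos 34° = 14.98 N·m.
α = τ/I = 14.98/0.7785 = 19.24 rad/s².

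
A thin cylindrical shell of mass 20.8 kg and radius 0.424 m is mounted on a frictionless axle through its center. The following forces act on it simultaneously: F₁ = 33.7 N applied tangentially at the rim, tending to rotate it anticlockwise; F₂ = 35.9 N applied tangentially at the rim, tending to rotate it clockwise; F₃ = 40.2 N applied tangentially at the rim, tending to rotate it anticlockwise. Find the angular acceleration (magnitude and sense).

α ≈ 4.31 rad/s², anticlockwise

I = MR² = (20.8)(0.424)² = 3.739 kg·m².
Taking anticlockwise as positive: τ₁ = +(33.7)(0.424) = +14.29 N·m; τ₂ = −(35.9)(0.424) = −15.22 N·m; τ₃ = +(40.2)(0.424) = +17.04 N·m.
Net torque τ = 16.11 N·m.
α = τ/I = 16.11/3.739 = 4.309 rad/s².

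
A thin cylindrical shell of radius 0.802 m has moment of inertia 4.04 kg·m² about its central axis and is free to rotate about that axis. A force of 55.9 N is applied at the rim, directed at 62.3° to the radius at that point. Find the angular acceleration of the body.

α ≈ 9.83 rad/s²

Only the tangential component produces torque: τ = F R sinθ = (55.9)(0.802) sin 62.3° = 39.69 N·m.
Newton's second law for rotation, τ = Iα, gives α = τ/I = 39.69/4.040 = 9.825 rad/s².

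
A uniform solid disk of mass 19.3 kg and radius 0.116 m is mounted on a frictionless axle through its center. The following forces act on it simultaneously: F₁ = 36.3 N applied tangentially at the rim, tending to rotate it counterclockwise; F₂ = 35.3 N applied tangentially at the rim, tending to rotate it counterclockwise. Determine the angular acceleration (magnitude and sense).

I = ½MR² = (1/2)(19.3)(0.116)² = 0.1299 kg·m².
Taking counterclockwise as positive: τ₁ = +(36.3)(0.116) = +4.211 N·m; τ₂ = +(35.3)(0.116) = +4.095 N·m.
Net torque τ = 8.306 N·m.
α = τ/I = 8.306/0.1299 = 63.96 rad/s².

α ≈ 64.0 rad/s², counterclockwise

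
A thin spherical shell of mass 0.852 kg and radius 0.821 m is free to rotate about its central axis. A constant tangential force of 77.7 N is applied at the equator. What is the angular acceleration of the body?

α ≈ 167 rad/s²

I = (2/3)MR² = (2/3)(0.852)(0.821)² = 0.3829 kg·m².
τ = F R = (77.7)(0.821) = 63.79 N·m.
From τ = Iα: α = 63.79/0.3829 = 166.6 rad/s².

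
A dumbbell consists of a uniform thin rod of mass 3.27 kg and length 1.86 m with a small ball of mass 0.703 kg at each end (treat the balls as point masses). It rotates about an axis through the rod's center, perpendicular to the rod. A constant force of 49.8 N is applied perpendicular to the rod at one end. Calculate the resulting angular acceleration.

α ≈ 21.5 rad/s²

I_rod = (1/12)ML² = (1/12)(3.27)(1.86)² = 0.9427 kg·m².
I_balls = 2·m·(L/2)² = 2(0.703)(0.9300)² = 1.216 kg·m².
Total I = 2.159 kg·m².
τ = F·(L/2) = (49.8)(0.930) = 46.31 N·m.
α = τ/I = 46.31/2.159 = 21.45 rad/s².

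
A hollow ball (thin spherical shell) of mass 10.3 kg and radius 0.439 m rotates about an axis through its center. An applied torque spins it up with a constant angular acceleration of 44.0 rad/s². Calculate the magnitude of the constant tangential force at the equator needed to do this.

F ≈ 133 N

I = (2/3)MR² = (2/3)(10.3)(0.439)² = 1.323 kg·m².
The required torque is τ = Iα = (1.323)(44.00) = 58.23 N·m.
A tangential force at the equator gives τ = FR, so F = τ/R = 58.23/0.439 = 132.6 N.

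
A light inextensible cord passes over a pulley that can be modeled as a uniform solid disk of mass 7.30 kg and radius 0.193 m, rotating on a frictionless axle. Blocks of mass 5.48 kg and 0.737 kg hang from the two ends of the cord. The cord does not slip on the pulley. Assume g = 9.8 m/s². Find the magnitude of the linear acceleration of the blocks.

a ≈ 4.71 m/s²

I = ½MR² = (1/2)(7.30)(0.193)² = 0.1360 kg·m².
Heavier block: m₁g − T₁ = m₁a. Lighter block: T₂ − m₂g = m₂a.
Pulley: (T₁ − T₂)R = Iα = I(a/R), so T₁ − T₂ = (I/R²)a = (1/2)M_p a = 3.650·a.
Adding the three: (m₁ − m₂)g = (m₁ + m₂ + 3.650)a, so a = (5.48 − 0.737)(9.8)/(5.48 + 0.737 + 3.650) = 4.711 m/s².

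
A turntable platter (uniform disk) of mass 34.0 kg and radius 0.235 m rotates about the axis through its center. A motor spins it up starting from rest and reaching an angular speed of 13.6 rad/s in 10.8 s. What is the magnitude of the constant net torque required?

τ ≈ 1.18 N·m

I = ½MR² = (1/2)(34.0)(0.235)² = 0.9388 kg·m².
α = Δω/Δt = (13.6 − 0)/10.8 = 1.259 rad/s².
τ = Iα = (0.9388)(1.259) = 1.182 N·m.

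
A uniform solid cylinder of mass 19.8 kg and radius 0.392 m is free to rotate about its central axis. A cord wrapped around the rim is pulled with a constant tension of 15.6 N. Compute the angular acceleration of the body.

I = ½MR² = (1/2)(19.8)(0.392)² = 1.521 kg·m².
τ = F R = (15.6)(0.392) = 6.115 N·m.
Newton's second law for rotation, τ = Iα, gives α = τ/I = 6.115/1.521 = 4.020 rad/s².

α ≈ 4.02 rad/s²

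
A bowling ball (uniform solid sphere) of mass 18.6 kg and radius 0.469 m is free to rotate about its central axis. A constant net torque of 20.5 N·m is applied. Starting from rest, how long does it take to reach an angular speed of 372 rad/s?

I = (2/5)MR² = (2/5)(18.6)(0.469)² = 1.637 kg·m².
α = τ/I = 20.5/1.637 = 12.53 rad/s².
ω = αt ⇒ t = ω/α = 372/12.53 = 29.70 s.

t ≈ 29.7 s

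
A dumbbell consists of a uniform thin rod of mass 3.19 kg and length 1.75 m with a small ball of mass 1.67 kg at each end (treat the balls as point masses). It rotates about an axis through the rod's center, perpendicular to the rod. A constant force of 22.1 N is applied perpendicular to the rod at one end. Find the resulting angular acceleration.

I_rod = (1/12)ML² = (1/12)(3.19)(1.75)² = 0.8141 kg·m².
I_balls = 2·m·(L/2)² = 2(1.67)(0.8750)² = 2.557 kg·m².
Total I = 3.371 kg·m².
τ = F·(L/2) = (22.1)(0.875) = 19.34 N·m.
α = τ/I = 19.34/3.371 = 5.736 rad/s².

α ≈ 5.74 rad/s²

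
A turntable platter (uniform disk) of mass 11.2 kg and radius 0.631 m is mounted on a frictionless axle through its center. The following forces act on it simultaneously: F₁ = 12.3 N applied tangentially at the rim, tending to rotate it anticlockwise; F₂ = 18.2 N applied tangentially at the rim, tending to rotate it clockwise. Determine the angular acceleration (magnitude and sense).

α ≈ 1.67 rad/s², clockwise

I = ½MR² = (1/2)(11.2)(0.631)² = 2.230 kg·m².
Taking anticlockwise as positive: τ₁ = +(12.3)(0.631) = +7.761 N·m; τ₂ = −(18.2)(0.631) = −11.48 N·m.
Net torque τ = -3.723 N·m.
α = τ/I = -3.723/2.230 = -1.670 rad/s².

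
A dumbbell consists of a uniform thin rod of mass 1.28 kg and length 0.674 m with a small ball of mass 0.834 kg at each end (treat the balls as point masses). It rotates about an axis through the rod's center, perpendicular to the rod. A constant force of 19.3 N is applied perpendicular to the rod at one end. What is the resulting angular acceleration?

α ≈ 27.3 rad/s²

I_rod = (1/12)ML² = (1/12)(1.28)(0.674)² = 0.04846 kg·m².
I_balls = 2·m·(L/2)² = 2(0.834)(0.3370)² = 0.1894 kg·m².
Total I = 0.2379 kg·m².
τ = F·(L/2) = (19.3)(0.337) = 6.504 N·m.
α = τ/I = 6.504/0.2379 = 27.34 rad/s².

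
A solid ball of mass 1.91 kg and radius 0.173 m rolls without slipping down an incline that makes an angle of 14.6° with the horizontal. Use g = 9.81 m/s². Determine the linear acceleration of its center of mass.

a ≈ 1.77 m/s²

Translation along the incline: Mg sinθ − f = Ma.
Rotation about the center: fR = Iα with I = (2/5)MR². No-slip gives a = αR, so f = (I/R²)a = (2/5)M a.
Substituting: Mg sinθ = (1 + 0.4000)Ma, so a = g sinθ/(1 + 0.4000) = (9.81) sin 14.6° / 1.400 = 1.766 m/s².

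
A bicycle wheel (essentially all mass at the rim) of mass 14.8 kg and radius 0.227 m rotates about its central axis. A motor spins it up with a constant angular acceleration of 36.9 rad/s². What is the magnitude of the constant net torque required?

τ ≈ 28.1 N·m

I = MR² = (14.8)(0.227)² = 0.7626 kg·m².
τ = Iα = (0.7626)(36.90) = 28.14 N·m.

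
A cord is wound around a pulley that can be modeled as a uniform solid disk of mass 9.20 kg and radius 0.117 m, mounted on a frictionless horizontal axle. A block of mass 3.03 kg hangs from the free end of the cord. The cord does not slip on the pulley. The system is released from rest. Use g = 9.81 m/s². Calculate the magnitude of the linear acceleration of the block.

a ≈ 3.90 m/s²

I = ½MR² = (1/2)(9.20)(0.117)² = 0.06297 kg·m².
Block: mg − T = ma. Pulley: TR = Iα. No-slip: a = αR, so T = (I/R²)a = 4.600·a.
Then mg = (m + 4.600)a, so a = (3.03)(9.81)/(3.03 + 4.600) = 3.896 m/s².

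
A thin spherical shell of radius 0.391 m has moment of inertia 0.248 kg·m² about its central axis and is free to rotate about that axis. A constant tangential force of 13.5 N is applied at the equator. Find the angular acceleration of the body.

α ≈ 21.3 rad/s²

τ = F R = (13.5)(0.391) = 5.279 N·m.
From τ = Iα: α = 5.279/0.2480 = 21.28 rad/s².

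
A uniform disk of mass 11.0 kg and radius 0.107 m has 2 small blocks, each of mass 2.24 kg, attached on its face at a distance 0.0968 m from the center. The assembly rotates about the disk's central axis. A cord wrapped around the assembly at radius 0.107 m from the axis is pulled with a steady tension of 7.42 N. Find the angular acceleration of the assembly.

α ≈ 7.57 rad/s²

I_disk = ½MR² = ½(11.0)(0.107)² = 0.06297 kg·m².
I_blocks = 2·m·r² = 2(2.24)(0.0968)² = 0.04198 kg·m².
Total I = 0.1049 kg·m².
τ = F r = (7.42)(0.107) = 0.7939 N·m.
α = τ/I = 0.7939/0.1049 = 7.565 rad/s².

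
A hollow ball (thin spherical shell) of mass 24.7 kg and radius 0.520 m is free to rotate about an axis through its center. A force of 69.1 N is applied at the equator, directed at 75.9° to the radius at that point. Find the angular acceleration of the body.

I = (2/3)MR² = (2/3)(24.7)(0.520)² = 4.453 kg·m².
Only the tangential component produces torque: τ = F R sinθ = (69.1)(0.520) sin 75.9° = 34.85 N·m.
Newton's second law for rotation, τ = Iα, gives α = τ/I = 34.85/4.453 = 7.827 rad/s².

α ≈ 7.83 rad/s²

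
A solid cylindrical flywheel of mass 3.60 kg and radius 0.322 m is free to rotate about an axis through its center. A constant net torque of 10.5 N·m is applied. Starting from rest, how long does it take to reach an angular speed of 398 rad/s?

I = ½MR² = (1/2)(3.60)(0.322)² = 0.1866 kg·m².
α = τ/I = 10.5/0.1866 = 56.26 rad/s².
ω = αt ⇒ t = ω/α = 398/56.26 = 7.074 s.

t ≈ 7.07 s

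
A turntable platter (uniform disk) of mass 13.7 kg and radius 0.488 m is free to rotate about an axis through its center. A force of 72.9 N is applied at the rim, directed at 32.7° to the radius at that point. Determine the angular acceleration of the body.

I = ½MR² = (1/2)(13.7)(0.488)² = 1.631 kg·m².
Only the tangential component produces torque: τ = F R sinθ = (72.9)(0.488) sin 32.7° = 19.22 N·m.
Newton's second law for rotation, τ = Iα, gives α = τ/I = 19.22/1.631 = 11.78 rad/s².

α ≈ 11.8 rad/s²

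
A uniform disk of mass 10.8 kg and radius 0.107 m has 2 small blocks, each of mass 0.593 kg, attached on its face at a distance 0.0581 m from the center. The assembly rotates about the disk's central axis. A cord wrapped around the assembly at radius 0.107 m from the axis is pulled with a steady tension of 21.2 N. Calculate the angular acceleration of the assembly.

α ≈ 34.5 rad/s²

I_disk = ½MR² = ½(10.8)(0.107)² = 0.06182 kg·m².
I_blocks = 2·m·r² = 2(0.593)(0.0581)² = 0.004003 kg·m².
Total I = 0.06583 kg·m².
τ = F r = (21.2)(0.107) = 2.268 N·m.
α = τ/I = 2.268/0.06583 = 34.46 rad/s².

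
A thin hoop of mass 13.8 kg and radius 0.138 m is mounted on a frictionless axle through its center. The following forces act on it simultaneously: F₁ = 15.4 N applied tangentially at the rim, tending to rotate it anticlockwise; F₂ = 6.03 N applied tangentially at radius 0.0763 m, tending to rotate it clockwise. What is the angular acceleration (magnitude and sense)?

I = MR² = (13.8)(0.138)² = 0.2628 kg·m².
Taking anticlockwise as positive: τ₁ = +(15.4)(0.138) = +2.125 N·m; τ₂ = −(6.03)(0.0763) = −0.4601 N·m.
Net torque τ = 1.665 N·m.
α = τ/I = 1.665/0.2628 = 6.336 rad/s².

α ≈ 6.34 rad/s², anticlockwise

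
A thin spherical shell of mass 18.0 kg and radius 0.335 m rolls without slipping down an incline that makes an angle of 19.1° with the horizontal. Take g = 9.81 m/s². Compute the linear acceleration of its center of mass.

a ≈ 1.93 m/s²

Translation along the incline: Mg sinθ − f = Ma.
Rotation about the center: fR = Iα with I = (2/3)MR². No-slip gives a = αR, so f = (I/R²)a = (2/3)M a.
Substituting: Mg sinθ = (1 + 0.6667)Ma, so a = g sinθ/(1 + 0.6667) = (9.81) sin 19.1° / 1.667 = 1.926 m/s².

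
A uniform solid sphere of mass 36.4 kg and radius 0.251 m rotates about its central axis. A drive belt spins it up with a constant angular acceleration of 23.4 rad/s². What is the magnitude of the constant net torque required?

I = (2/5)MR² = (2/5)(36.4)(0.251)² = 0.9173 kg·m².
τ = Iα = (0.9173)(23.40) = 21.46 N·m.

τ ≈ 21.5 N·m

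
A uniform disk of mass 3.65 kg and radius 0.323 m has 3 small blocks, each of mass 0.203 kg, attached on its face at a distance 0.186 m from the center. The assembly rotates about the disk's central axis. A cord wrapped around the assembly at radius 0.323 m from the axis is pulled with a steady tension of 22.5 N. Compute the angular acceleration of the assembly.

I_disk = ½MR² = ½(3.65)(0.323)² = 0.1904 kg·m².
I_blocks = 3·m·r² = 3(0.203)(0.186)² = 0.02107 kg·m².
Total I = 0.2115 kg·m².
τ = F r = (22.5)(0.323) = 7.268 N·m.
α = τ/I = 7.268/0.2115 = 34.37 rad/s².

α ≈ 34.4 rad/s²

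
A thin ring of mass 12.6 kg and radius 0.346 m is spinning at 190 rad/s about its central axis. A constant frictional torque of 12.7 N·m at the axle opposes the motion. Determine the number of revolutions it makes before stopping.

I = MR² = (12.6)(0.346)² = 1.508 kg·m².
The net torque has magnitude 12.7 N·m, opposing ω.
|α| = τ/I = 12.70/1.508 = 8.419 rad/s² (deceleration).
ω² = ω₀² − 2|α|θ with ω = 0 ⇒ θ = ω₀²/(2|α|) = 2144 rad = 341.2 rev.

≈ 341 revolutions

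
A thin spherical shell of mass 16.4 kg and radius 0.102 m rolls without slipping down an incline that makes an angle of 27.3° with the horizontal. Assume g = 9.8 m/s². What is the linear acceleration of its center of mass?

Translation along the incline: Mg sinθ − f = Ma.
Rotation about the center: fR = Iα with I = (2/3)MR². No-slip gives a = αR, so f = (I/R²)a = (2/3)M a.
Substituting: Mg sinθ = (1 + 0.6667)Ma, so a = g sinθ/(1 + 0.6667) = (9.8) sin 27.3° / 1.667 = 2.697 m/s².

a ≈ 2.70 m/s²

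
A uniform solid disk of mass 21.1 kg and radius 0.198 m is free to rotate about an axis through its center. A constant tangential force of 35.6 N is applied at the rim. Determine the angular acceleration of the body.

I = ½MR² = (1/2)(21.1)(0.198)² = 0.4136 kg·m².
τ = F R = (35.6)(0.198) = 7.049 N·m.
Newton's second law for rotation, τ = Iα, gives α = τ/I = 7.049/0.4136 = 17.04 rad/s².

α ≈ 17.0 rad/s²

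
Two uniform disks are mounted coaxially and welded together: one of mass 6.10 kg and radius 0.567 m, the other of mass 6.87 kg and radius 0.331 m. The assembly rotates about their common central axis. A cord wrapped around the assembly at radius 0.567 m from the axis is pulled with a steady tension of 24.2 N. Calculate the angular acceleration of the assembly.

I = ½M₁R₁² + ½M₂R₂² = ½(6.10)(0.567)² + ½(6.87)(0.331)² = 1.357 kg·m².
τ = F r = (24.2)(0.567) = 13.72 N·m.
α = τ/I = 13.72/1.357 = 10.11 rad/s².

α ≈ 10.1 rad/s²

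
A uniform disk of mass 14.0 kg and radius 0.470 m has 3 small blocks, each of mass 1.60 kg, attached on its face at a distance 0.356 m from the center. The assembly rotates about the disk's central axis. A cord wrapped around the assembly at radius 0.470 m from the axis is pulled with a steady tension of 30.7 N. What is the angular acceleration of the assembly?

I_disk = ½MR² = ½(14.0)(0.470)² = 1.546 kg·m².
I_blocks = 3·m·r² = 3(1.60)(0.356)² = 0.6083 kg·m².
Total I = 2.155 kg·m².
τ = F r = (30.7)(0.470) = 14.43 N·m.
α = τ/I = 14.43/2.155 = 6.697 rad/s².

α ≈ 6.70 rad/s²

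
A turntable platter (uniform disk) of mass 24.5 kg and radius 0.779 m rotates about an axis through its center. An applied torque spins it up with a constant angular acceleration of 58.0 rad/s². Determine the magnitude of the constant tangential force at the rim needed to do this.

F ≈ 553 N

I = ½MR² = (1/2)(24.5)(0.779)² = 7.434 kg·m².
The required torque is τ = Iα = (7.434)(58.00) = 431.2 N·m.
A tangential force at the rim gives τ = FR, so F = τ/R = 431.2/0.779 = 553.5 N.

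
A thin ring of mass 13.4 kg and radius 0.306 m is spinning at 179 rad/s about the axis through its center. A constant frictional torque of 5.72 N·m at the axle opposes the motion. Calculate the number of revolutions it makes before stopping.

I = MR² = (13.4)(0.306)² = 1.255 kg·m².
The net torque has magnitude 5.72 N·m, opposing ω.
|α| = τ/I = 5.720/1.255 = 4.559 rad/s² (deceleration).
ω² = ω₀² − 2|α|θ with ω = 0 ⇒ θ = ω₀²/(2|α|) = 3514 rad = 559.3 rev.

≈ 559 revolutions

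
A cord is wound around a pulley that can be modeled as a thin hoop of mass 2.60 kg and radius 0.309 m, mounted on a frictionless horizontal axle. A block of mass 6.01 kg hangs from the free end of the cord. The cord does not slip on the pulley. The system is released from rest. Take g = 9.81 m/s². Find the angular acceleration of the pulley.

α ≈ 22.2 rad/s²

I = MR² = (2.60)(0.309)² = 0.2483 kg·m².
Block: mg − T = ma. Pulley: TR = Iα. No-slip: a = αR, so T = (I/R²)a = 2.600·a.
Then mg = (m + 2.600)a, so a = (6.01)(9.81)/(6.01 + 2.600) = 6.848 m/s².
α = a/R = 6.848/0.309 = 22.16 rad/s².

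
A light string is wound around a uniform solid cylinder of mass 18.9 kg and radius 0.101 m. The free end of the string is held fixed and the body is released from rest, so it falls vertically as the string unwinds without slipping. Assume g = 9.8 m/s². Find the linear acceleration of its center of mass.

a ≈ 6.53 m/s²

Translation: Mg − T = Ma. Rotation about the center: TR = Iα with I = ½MR².
With a = αR: T = (I/R²)a = (1/2)M a, so Mg = (1 + 0.5000)Ma.
a = g/(1 + 0.5000) = 9.8/1.500 = 6.533 m/s².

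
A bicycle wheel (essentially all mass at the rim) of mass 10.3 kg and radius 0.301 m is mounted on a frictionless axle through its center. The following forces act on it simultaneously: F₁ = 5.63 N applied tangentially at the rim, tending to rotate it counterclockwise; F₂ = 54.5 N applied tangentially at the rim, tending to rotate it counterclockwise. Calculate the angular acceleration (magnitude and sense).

α ≈ 19.4 rad/s², counterclockwise

I = MR² = (10.3)(0.301)² = 0.9332 kg·m².
Taking counterclockwise as positive: τ₁ = +(5.63)(0.301) = +1.695 N·m; τ₂ = +(54.5)(0.301) = +16.40 N·m.
Net torque τ = 18.10 N·m.
α = τ/I = 18.10/0.9332 = 19.39 rad/s².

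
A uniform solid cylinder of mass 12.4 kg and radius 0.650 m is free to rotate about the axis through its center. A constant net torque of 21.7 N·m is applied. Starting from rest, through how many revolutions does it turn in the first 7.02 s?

I = ½MR² = (1/2)(12.4)(0.650)² = 2.620 kg·m².
α = τ/I = 21.7/2.620 = 8.284 rad/s².
θ = ½αt² = ½(8.284)(7.02)² = 204.1 rad.
Revolutions = θ/(2π) = 32.49.

≈ 32.5 revolutions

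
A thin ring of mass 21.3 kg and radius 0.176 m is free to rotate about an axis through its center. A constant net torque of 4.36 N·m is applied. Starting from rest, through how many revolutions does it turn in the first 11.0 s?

≈ 63.6 revolutions

I = MR² = (21.3)(0.176)² = 0.6598 kg·m².
α = τ/I = 4.36/0.6598 = 6.608 rad/s².
θ = ½αt² = ½(6.608)(11.0)² = 399.8 rad.
Revolutions = θ/(2π) = 63.63.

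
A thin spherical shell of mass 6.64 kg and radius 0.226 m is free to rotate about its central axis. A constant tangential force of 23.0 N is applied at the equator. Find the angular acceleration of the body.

I = (2/3)MR² = (2/3)(6.64)(0.226)² = 0.2261 kg·m².
τ = F R = (23.0)(0.226) = 5.198 N·m.
From τ = Iα: α = 5.198/0.2261 = 22.99 rad/s².

α ≈ 23.0 rad/s²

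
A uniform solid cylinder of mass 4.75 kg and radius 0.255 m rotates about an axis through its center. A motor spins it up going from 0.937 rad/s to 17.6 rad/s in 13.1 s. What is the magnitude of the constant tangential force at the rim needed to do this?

I = ½MR² = (1/2)(4.75)(0.255)² = 0.1544 kg·m².
α = Δω/Δt = (17.6 − 0.937)/13.1 = 1.272 rad/s².
The required torque is τ = Iα = (0.1544)(1.272) = 0.1964 N·m.
A tangential force at the rim gives τ = FR, so F = τ/R = 0.1964/0.255 = 0.7703 N.

F ≈ 0.770 N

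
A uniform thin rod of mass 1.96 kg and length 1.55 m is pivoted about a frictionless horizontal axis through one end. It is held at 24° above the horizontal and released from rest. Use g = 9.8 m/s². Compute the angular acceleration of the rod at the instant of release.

About the pivot, I = (1/3)ML² = (1/3)(1.96)(1.55)² = 1.570 kg·m².
The weight acts at the center, a distance L/2 = 0.7750 m from the pivot; τ = Mg(L/2) cos 24° = 13.60 N·m.
α = τ/I = 13.60/1.570 = 8.664 rad/s².

α ≈ 8.66 rad/s²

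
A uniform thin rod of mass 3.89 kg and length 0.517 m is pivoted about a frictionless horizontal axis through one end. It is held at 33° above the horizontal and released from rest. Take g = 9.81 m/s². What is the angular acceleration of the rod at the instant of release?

α ≈ 23.9 rad/s²

About the pivot, I = (1/3)ML² = (1/3)(3.89)(0.517)² = 0.3466 kg·m².
The weight acts at the center, a distance L/2 = 0.2585 m from the pivot; τ = Mg(L/2) cos 33° = 8.273 N·m.
α = τ/I = 8.273/0.3466 = 23.87 rad/s².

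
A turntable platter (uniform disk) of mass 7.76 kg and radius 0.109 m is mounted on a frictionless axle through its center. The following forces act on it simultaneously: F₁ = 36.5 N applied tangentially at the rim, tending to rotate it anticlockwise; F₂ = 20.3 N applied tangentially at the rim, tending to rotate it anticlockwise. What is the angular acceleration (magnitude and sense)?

I = ½MR² = (1/2)(7.76)(0.109)² = 0.04610 kg·m².
Taking anticlockwise as positive: τ₁ = +(36.5)(0.109) = +3.978 N·m; τ₂ = +(20.3)(0.109) = +2.213 N·m.
Net torque τ = 6.191 N·m.
α = τ/I = 6.191/0.04610 = 134.3 rad/s².

α ≈ 134 rad/s², anticlockwise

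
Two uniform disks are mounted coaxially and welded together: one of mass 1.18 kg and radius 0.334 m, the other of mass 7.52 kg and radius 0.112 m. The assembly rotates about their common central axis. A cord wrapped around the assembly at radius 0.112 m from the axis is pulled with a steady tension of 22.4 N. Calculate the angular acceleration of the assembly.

I = ½M₁R₁² + ½M₂R₂² = ½(1.18)(0.334)² + ½(7.52)(0.112)² = 0.1130 kg·m².
τ = F r = (22.4)(0.112) = 2.509 N·m.
α = τ/I = 2.509/0.1130 = 22.21 rad/s².

α ≈ 22.2 rad/s²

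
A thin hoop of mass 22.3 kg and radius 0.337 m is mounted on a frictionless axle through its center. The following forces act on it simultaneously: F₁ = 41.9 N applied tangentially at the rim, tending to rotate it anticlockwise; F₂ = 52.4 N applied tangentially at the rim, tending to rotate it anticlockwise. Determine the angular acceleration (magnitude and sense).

I = MR² = (22.3)(0.337)² = 2.533 kg·m².
Taking anticlockwise as positive: τ₁ = +(41.9)(0.337) = +14.12 N·m; τ₂ = +(52.4)(0.337) = +17.66 N·m.
Net torque τ = 31.78 N·m.
α = τ/I = 31.78/2.533 = 12.55 rad/s².

α ≈ 12.5 rad/s², anticlockwise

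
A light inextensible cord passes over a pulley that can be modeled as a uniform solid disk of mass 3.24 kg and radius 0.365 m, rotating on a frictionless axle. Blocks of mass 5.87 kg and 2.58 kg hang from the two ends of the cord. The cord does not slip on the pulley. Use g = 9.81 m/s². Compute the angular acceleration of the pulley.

I = ½MR² = (1/2)(3.24)(0.365)² = 0.2158 kg·m².
Heavier block: m₁g − T₁ = m₁a. Lighter block: T₂ − m₂g = m₂a.
Pulley: (T₁ − T₂)R = Iα = I(a/R), so T₁ − T₂ = (I/R²)a = (1/2)M_p a = 1.620·a.
Adding the three: (m₁ − m₂)g = (m₁ + m₂ + 1.620)a, so a = (5.87 − 2.58)(9.81)/(5.87 + 2.58 + 1.620) = 3.205 m/s².
α = a/R = 3.205/0.365 = 8.781 rad/s².

α ≈ 8.78 rad/s²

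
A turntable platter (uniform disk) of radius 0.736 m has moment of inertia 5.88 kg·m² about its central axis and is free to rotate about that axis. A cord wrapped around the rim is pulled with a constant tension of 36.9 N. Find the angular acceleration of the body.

τ = F R = (36.9)(0.736) = 27.16 N·m.
From τ = Iα: α = 27.16/5.880 = 4.619 rad/s².

α ≈ 4.62 rad/s²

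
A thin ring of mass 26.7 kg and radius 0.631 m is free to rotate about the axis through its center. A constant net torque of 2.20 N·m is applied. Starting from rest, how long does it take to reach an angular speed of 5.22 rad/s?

I = MR² = (26.7)(0.631)² = 10.63 kg·m².
α = τ/I = 2.20/10.63 = 0.2069 rad/s².
ω = αt ⇒ t = ω/α = 5.22/0.2069 = 25.22 s.

t ≈ 25.2 s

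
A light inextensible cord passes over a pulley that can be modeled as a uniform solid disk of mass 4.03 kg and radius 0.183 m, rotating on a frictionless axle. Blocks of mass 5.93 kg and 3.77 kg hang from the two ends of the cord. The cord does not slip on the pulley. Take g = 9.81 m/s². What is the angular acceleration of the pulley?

α ≈ 9.88 rad/s²

I = ½MR² = (1/2)(4.03)(0.183)² = 0.06748 kg·m².
Heavier block: m₁g − T₁ = m₁a. Lighter block: T₂ − m₂g = m₂a.
Pulley: (T₁ − T₂)R = Iα = I(a/R), so T₁ − T₂ = (I/R²)a = (1/2)M_p a = 2.015·a.
Adding the three: (m₁ − m₂)g = (m₁ + m₂ + 2.015)a, so a = (5.93 − 3.77)(9.81)/(5.93 + 3.77 + 2.015) = 1.809 m/s².
α = a/R = 1.809/0.183 = 9.884 rad/s².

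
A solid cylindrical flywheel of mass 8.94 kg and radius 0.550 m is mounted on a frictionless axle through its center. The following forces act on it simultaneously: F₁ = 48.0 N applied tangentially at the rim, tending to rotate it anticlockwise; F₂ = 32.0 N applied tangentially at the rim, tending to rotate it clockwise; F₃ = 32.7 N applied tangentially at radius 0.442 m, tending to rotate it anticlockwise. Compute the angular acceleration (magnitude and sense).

α ≈ 17.2 rad/s², anticlockwise

I = ½MR² = (1/2)(8.94)(0.550)² = 1.352 kg·m².
Taking anticlockwise as positive: τ₁ = +(48.0)(0.550) = +26.40 N·m; τ₂ = −(32.0)(0.550) = −17.60 N·m; τ₃ = +(32.7)(0.442) = +14.45 N·m.
Net torque τ = 23.25 N·m.
α = τ/I = 23.25/1.352 = 17.20 rad/s².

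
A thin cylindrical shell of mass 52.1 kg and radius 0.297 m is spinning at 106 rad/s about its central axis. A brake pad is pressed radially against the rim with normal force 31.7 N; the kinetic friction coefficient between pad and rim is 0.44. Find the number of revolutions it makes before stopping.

≈ 992 revolutions

I = MR² = (52.1)(0.297)² = 4.596 kg·m².
Friction force f = μN = (0.44)(31.7) = 13.95 N at the rim; torque magnitude τ = fR = 4.143 N·m, opposing ω.
|α| = τ/I = 4.143/4.596 = 0.9014 rad/s² (deceleration).
ω² = ω₀² − 2|α|θ with ω = 0 ⇒ θ = ω₀²/(2|α|) = 6233 rad = 991.9 rev.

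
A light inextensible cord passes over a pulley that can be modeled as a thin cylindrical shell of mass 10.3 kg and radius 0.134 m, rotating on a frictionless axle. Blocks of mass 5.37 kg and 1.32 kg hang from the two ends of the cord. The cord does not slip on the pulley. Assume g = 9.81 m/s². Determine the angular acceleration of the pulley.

I = MR² = (10.3)(0.134)² = 0.1849 kg·m².
Heavier block: m₁g − T₁ = m₁a. Lighter block: T₂ − m₂g = m₂a.
Pulley: (T₁ − T₂)R = Iα = I(a/R), so T₁ − T₂ = (I/R²)a = 1·M_p a = 10.30·a.
Adding the three: (m₁ − m₂)g = (m₁ + m₂ + 10.30)a, so a = (5.37 − 1.32)(9.81)/(5.37 + 1.32 + 10.30) = 2.338 m/s².
α = a/R = 2.338/0.134 = 17.45 rad/s².

α ≈ 17.5 rad/s²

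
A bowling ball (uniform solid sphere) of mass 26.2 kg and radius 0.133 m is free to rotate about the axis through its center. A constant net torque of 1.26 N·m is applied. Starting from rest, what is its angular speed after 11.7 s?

ω ≈ 79.5 rad/s

I = (2/5)MR² = (2/5)(26.2)(0.133)² = 0.1854 kg·m².
α = τ/I = 1.26/0.1854 = 6.797 rad/s².
ω = ω₀ + αt = 0 + (6.797)(11.7) = 79.52 rad/s.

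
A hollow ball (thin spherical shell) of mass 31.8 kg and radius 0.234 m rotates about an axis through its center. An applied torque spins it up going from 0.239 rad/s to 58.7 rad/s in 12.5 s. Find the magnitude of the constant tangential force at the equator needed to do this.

I = (2/3)MR² = (2/3)(31.8)(0.234)² = 1.161 kg·m².
α = Δω/Δt = (58.7 − 0.239)/12.5 = 4.677 rad/s².
The required torque is τ = Iα = (1.161)(4.677) = 5.429 N·m.
A tangential force at the equator gives τ = FR, so F = τ/R = 5.429/0.234 = 23.20 N.

F ≈ 23.2 N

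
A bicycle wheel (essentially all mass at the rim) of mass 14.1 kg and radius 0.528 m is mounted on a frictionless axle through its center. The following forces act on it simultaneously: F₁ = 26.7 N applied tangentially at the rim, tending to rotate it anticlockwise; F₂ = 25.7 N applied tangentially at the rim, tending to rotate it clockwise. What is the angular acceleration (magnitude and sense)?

α ≈ 0.134 rad/s², anticlockwise

I = MR² = (14.1)(0.528)² = 3.931 kg·m².
Taking anticlockwise as positive: τ₁ = +(26.7)(0.528) = +14.10 N·m; τ₂ = −(25.7)(0.528) = −13.57 N·m.
Net torque τ = 0.5280 N·m.
α = τ/I = 0.5280/3.931 = 0.1343 rad/s².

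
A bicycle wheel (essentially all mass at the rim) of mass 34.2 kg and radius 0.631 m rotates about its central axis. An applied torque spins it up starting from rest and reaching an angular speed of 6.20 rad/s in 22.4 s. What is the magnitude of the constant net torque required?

τ ≈ 3.77 N·m

I = MR² = (34.2)(0.631)² = 13.62 kg·m².
α = Δω/Δt = (6.20 − 0)/22.4 = 0.2768 rad/s².
τ = Iα = (13.62)(0.2768) = 3.769 N·m.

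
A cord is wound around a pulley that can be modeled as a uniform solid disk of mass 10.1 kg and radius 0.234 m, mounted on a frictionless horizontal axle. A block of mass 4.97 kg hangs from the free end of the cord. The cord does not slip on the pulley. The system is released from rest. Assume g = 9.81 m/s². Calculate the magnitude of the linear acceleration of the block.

I = ½MR² = (1/2)(10.1)(0.234)² = 0.2765 kg·m².
Block: mg − T = ma. Pulley: TR = Iα. No-slip: a = αR, so T = (I/R²)a = 5.050·a.
Then mg = (m + 5.050)a, so a = (4.97)(9.81)/(4.97 + 5.050) = 4.866 m/s².

a ≈ 4.87 m/s²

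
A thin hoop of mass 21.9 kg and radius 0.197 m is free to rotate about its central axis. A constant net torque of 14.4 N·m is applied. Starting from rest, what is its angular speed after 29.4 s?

ω ≈ 498 rad/s

I = MR² = (21.9)(0.197)² = 0.8499 kg·m².
α = τ/I = 14.4/0.8499 = 16.94 rad/s².
ω = ω₀ + αt = 0 + (16.94)(29.4) = 498.1 rad/s.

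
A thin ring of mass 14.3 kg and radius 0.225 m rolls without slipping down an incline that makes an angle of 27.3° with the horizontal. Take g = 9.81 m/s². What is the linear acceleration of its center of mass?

a ≈ 2.25 m/s²

Translation along the incline: Mg sinθ − f = Ma.
Rotation about the center: fR = Iα with I = MR². No-slip gives a = αR, so f = (I/R²)a = M a.
Substituting: Mg sinθ = (1 + 1.000)Ma, so a = g sinθ/(1 + 1.000) = (9.81) sin 27.3° / 2.000 = 2.250 m/s².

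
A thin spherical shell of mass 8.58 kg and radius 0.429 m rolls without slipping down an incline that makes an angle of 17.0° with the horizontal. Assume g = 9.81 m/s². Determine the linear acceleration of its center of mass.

Translation along the incline: Mg sinθ − f = Ma.
Rotation about the center: fR = Iα with I = (2/3)MR². No-slip gives a = αR, so f = (I/R²)a = (2/3)M a.
Substituting: Mg sinθ = (1 + 0.6667)Ma, so a = g sinθ/(1 + 0.6667) = (9.81) sin 17.0° / 1.667 = 1.721 m/s².

a ≈ 1.72 m/s²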